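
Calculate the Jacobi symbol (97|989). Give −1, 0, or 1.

Reciprocity: 97 ≡ 1 and 989 ≡ 1 (mod 4), so (97/989) = +(989/97).
Reduce top mod 97: now compute (19/97).
Reciprocity: 19 ≡ 3 and 97 ≡ 1 (mod 4), so (19/97) = +(97/19).
Reduce top mod 19: now compute (2/19).
Pull out 2: since 19 ≡ 3 (mod 8), (2/19) = -1.
Reached (1/19) = 1. Collecting the sign flips along the way, the symbol is -1.

-1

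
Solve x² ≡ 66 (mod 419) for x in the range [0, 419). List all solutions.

Since 419 ≡ 3 (mod 4), a square root of 66 is 66^((419+1)/4) = 66^105 mod 419.
Repeated squaring: 66^2≡166, 66^4≡321, 66^8≡386, 66^16≡251, 66^32≡151, 66^64≡175 (mod 419).
66^105 = 66^(64+32+8+1) ≡ 190 (mod 419).
Check: 190² = 36100 ≡ 66 (mod 419). The two roots are 190 and 229.

190, 229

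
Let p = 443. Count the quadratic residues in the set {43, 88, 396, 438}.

(43/443) = -1 → non-residue.
(88/443) = +1 → QR.
(396/443) = -1 → non-residue.
(438/443) = +1 → QR.
Total quadratic residues among the 4: 2.

2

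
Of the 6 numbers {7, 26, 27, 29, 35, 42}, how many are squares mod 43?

1

(7/43) = -1 → non-residue.
(26/43) = -1 → non-residue.
(27/43) = -1 → non-residue.
(29/43) = -1 → non-residue.
(35/43) = +1 → QR.
(42/43) = -1 → non-residue.
Total quadratic residues among the 6: 1.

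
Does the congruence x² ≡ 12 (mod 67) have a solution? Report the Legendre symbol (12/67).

Euler's criterion: (12/67) ≡ 12^33 (mod 67).
12^2 ≡ 10 (mod 67)
12^4 ≡ 33 (mod 67)
12^8 ≡ 17 (mod 67)
12^16 ≡ 21 (mod 67)
12^32 ≡ 39 (mod 67)
12^33 = 12^(32+1) ≡ 66 (mod 67).
Result is 66 ≡ −1, so (12/67) = −1.

-1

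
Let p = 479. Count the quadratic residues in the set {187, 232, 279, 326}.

(187/479) = -1 → non-residue.
(232/479) = -1 → non-residue.
(279/479) = -1 → non-residue.
(326/479) = +1 → QR.
Total quadratic residues among the 4: 1.

1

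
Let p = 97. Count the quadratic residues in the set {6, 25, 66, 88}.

(6/97) = +1 → QR.
(25/97) = +1 → QR.
(66/97) = +1 → QR.
(88/97) = +1 → QR.
Total quadratic residues among the 4: 4.

4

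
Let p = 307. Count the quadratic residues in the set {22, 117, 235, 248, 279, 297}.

2

(22/307) = -1 → non-residue.
(117/307) = -1 → non-residue.
(235/307) = +1 → QR.
(248/307) = +1 → QR.
(279/307) = -1 → non-residue.
(297/307) = -1 → non-residue.
Total quadratic residues among the 6: 2.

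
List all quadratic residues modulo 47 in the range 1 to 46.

Square k = 1,…,23 (k and 47−k give the same square):
1²=1, 2²=4, 3²=9, 4²=16, 5²=25, 6²=36, 7²≡2, 8²≡17, 9²≡34, 10²≡6, 11²≡27, 12²≡3, 13²≡28, 14²≡8, 15²≡37, 16²≡21, 17²≡7, 18²≡42, 19²≡32, 20²≡24, 21²≡18, 22²≡14, 23²≡12 (mod 47).
So the quadratic residues mod 47 are {1, 2, 3, 4, 6, 7, 8, 9, 12, 14, 16, 17, 18, 21, 24, 25, 27, 28, 32, 34, 36, 37, 42}.

1,2,3,4,6,7,8,9,12,14,16,17,18,21,24,25,27,28,32,34,36,37,42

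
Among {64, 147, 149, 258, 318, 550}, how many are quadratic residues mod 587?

4

(64/587) = +1 → QR.
(147/587) = +1 → QR.
(149/587) = +1 → QR.
(258/587) = -1 → non-residue.
(318/587) = -1 → non-residue.
(550/587) = +1 → QR.
Total quadratic residues among the 6: 4.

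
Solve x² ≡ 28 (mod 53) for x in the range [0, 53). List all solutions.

9, 44

53 ≡ 1 (mod 4), so we find a root by search.
Trying successive values, 9² = 81 ≡ 28 (mod 53). The other root is 53 − 9 = 44.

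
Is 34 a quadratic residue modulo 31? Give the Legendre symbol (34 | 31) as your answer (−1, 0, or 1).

Euler's criterion: (34/31) ≡ 3^15 (mod 31).
3^2 ≡ 9 (mod 31)
3^4 ≡ 19 (mod 31)
3^8 ≡ 20 (mod 31)
3^15 = 3^(8+4+2+1) ≡ 30 (mod 31).
Result is 30 ≡ −1, so (34/31) = −1.

-1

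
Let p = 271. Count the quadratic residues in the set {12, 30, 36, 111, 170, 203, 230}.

(12/271) = -1 → non-residue.
(30/271) = -1 → non-residue.
(36/271) = +1 → QR.
(111/271) = -1 → non-residue.
(170/271) = +1 → QR.
(203/271) = -1 → non-residue.
(230/271) = -1 → non-residue.
Total quadratic residues among the 7: 2.

2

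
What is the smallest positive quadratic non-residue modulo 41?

3

(2/41) = +1, so 2 is a residue.
(3/41) = −1, so 3 is the smallest positive non-residue mod 41.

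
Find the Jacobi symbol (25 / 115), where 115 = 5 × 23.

0

Reciprocity: 25 ≡ 1 and 115 ≡ 3 (mod 4), so (25/115) = +(115/25).
Reduce top mod 25: now compute (15/25).
Reciprocity: 15 ≡ 3 and 25 ≡ 1 (mod 4), so (15/25) = +(25/15).
Reduce top mod 15: now compute (10/15).
Pull out 2: since 15 ≡ 7 (mod 8), (2/15) = +1.
Reciprocity: 5 ≡ 1 and 15 ≡ 3 (mod 4), so (5/15) = +(15/5).
Reduce top mod 5: now compute (0/5).
Top reduces to 0: gcd > 1, so the symbol is 0.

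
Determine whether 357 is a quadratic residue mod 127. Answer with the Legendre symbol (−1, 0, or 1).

1

First reduce: 357 ≡ 103 (mod 127).
Reciprocity: 103 ≡ 3 and 127 ≡ 3 (mod 4), so (103/127) = −(127/103).
Reduce top mod 103: now compute (24/103).
Pull out 2^3: since 103 ≡ 7 (mod 8), (2/103) = +1, so (2/103)^3 = +1.
Reciprocity: 3 ≡ 3 and 103 ≡ 3 (mod 4), so (3/103) = −(103/3).
Reduce top mod 3: now compute (1/3).
Reached (1/3) = 1. Collecting the sign flips along the way, the symbol is +1.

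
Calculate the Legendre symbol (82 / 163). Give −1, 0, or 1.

Euler's criterion: (82/163) ≡ 82^81 (mod 163).
82^2 ≡ 41 (mod 163)
82^4 ≡ 51 (mod 163)
82^8 ≡ 156 (mod 163)
82^16 ≡ 49 (mod 163)
82^32 ≡ 119 (mod 163)
82^64 ≡ 143 (mod 163)
82^81 = 82^(64+16+1) ≡ 162 (mod 163).
Result is 162 ≡ −1, so (82/163) = −1.

-1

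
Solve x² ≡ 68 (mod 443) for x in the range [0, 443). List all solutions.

152, 291

Since 443 ≡ 3 (mod 4), a square root of 68 is 68^((443+1)/4) = 68^111 mod 443.
Repeated squaring: 68^2≡194, 68^4≡424, 68^8≡361, 68^16≡79, 68^32≡39, 68^64≡192 (mod 443).
68^111 = 68^(64+32+8+4+2+1) ≡ 152 (mod 443).
Check: 152² = 23104 ≡ 68 (mod 443). The two roots are 152 and 291.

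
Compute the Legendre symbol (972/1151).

1

Pull out 2^2: since 1151 ≡ 7 (mod 8), (2/1151) = +1, so (2/1151)^2 = +1.
Reciprocity: 243 ≡ 3 and 1151 ≡ 3 (mod 4), so (243/1151) = −(1151/243).
Reduce top mod 243: now compute (179/243).
Reciprocity: 179 ≡ 3 and 243 ≡ 3 (mod 4), so (179/243) = −(243/179).
Reduce top mod 179: now compute (64/179).
Pull out 2^6: since 179 ≡ 3 (mod 8), (2/179) = -1, so (2/179)^6 = +1.
Reached (1/179) = 1. Collecting the sign flips along the way, the symbol is +1.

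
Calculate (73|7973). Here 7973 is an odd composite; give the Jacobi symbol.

1

Reciprocity: 73 ≡ 1 and 7973 ≡ 1 (mod 4), so (73/7973) = +(7973/73).
Reduce top mod 73: now compute (16/73).
Pull out 2^4: since 73 ≡ 1 (mod 8), (2/73) = +1, so (2/73)^4 = +1.
Reached (1/73) = 1. Collecting the sign flips along the way, the symbol is +1.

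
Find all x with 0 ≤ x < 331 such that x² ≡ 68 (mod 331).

125, 206

Since 331 ≡ 3 (mod 4), a square root of 68 is 68^((331+1)/4) = 68^83 mod 331.
Repeated squaring: 68^2≡321, 68^4≡100, 68^8≡70, 68^16≡266, 68^32≡253, 68^64≡126 (mod 331).
68^83 = 68^(64+16+2+1) ≡ 125 (mod 331).
Check: 125² = 15625 ≡ 68 (mod 331). The two roots are 125 and 206.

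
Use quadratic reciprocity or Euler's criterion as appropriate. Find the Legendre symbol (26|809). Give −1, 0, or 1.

Pull out 2: since 809 ≡ 1 (mod 8), (2/809) = +1.
Reciprocity: 13 ≡ 1 and 809 ≡ 1 (mod 4), so (13/809) = +(809/13).
Reduce top mod 13: now compute (3/13).
Reciprocity: 3 ≡ 3 and 13 ≡ 1 (mod 4), so (3/13) = +(13/3).
Reduce top mod 3: now compute (1/3).
Reached (1/3) = 1. Collecting the sign flips along the way, the symbol is +1.

1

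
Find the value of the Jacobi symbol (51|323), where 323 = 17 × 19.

Reciprocity: 51 ≡ 3 and 323 ≡ 3 (mod 4), so (51/323) = −(323/51).
Reduce top mod 51: now compute (17/51).
Reciprocity: 17 ≡ 1 and 51 ≡ 3 (mod 4), so (17/51) = +(51/17).
Reduce top mod 17: now compute (0/17).
Top reduces to 0: gcd > 1, so the symbol is 0.

0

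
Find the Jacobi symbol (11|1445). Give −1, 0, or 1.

Reciprocity: 11 ≡ 3 and 1445 ≡ 1 (mod 4), so (11/1445) = +(1445/11).
Reduce top mod 11: now compute (4/11).
Pull out 2^2: since 11 ≡ 3 (mod 8), (2/11) = -1, so (2/11)^2 = +1.
Reached (1/11) = 1. Collecting the sign flips along the way, the symbol is +1.

1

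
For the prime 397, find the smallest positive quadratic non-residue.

(2/397) = −1, so 2 is the smallest positive non-residue mod 397.

2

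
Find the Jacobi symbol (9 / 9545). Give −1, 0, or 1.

Reciprocity: 9 ≡ 1 and 9545 ≡ 1 (mod 4), so (9/9545) = +(9545/9).
Reduce top mod 9: now compute (5/9).
Reciprocity: 5 ≡ 1 and 9 ≡ 1 (mod 4), so (5/9) = +(9/5).
Reduce top mod 5: now compute (4/5).
Pull out 2^2: since 5 ≡ 5 (mod 8), (2/5) = -1, so (2/5)^2 = +1.
Reached (1/5) = 1. Collecting the sign flips along the way, the symbol is +1.

1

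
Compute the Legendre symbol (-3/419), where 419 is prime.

-1

First reduce: -3 ≡ 416 (mod 419).
Pull out 2^5: since 419 ≡ 3 (mod 8), (2/419) = -1, so (2/419)^5 = -1.
Reciprocity: 13 ≡ 1 and 419 ≡ 3 (mod 4), so (13/419) = +(419/13).
Reduce top mod 13: now compute (3/13).
Reciprocity: 3 ≡ 3 and 13 ≡ 1 (mod 4), so (3/13) = +(13/3).
Reduce top mod 3: now compute (1/3).
Reached (1/3) = 1. Collecting the sign flips along the way, the symbol is -1.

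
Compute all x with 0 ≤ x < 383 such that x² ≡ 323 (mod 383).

33, 350

Since 383 ≡ 3 (mod 4), a square root of 323 is 323^((383+1)/4) = 323^96 mod 383.
Repeated squaring: 323^2≡153, 323^4≡46, 323^8≡201, 323^16≡186, 323^32≡126, 323^64≡173 (mod 383).
323^96 = 323^(64+32) ≡ 350 (mod 383).
Check: 350² = 122500 ≡ 323 (mod 383). The two roots are 33 and 350.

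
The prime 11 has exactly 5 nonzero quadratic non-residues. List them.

2 6 7 8 10

Square k = 1,…,5 (k and 11−k give the same square):
1²=1, 2²=4, 3²=9, 4²≡5, 5²≡3 (mod 11).
The residues are {1, 3, 4, 5, 9}; the non-residues are the remaining 5 nonzero classes.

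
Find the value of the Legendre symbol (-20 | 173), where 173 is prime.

-1

Euler's criterion: (-20/173) ≡ 153^86 (mod 173).
153^2 ≡ 54 (mod 173)
153^4 ≡ 148 (mod 173)
153^8 ≡ 106 (mod 173)
153^16 ≡ 164 (mod 173)
153^32 ≡ 81 (mod 173)
153^64 ≡ 160 (mod 173)
153^86 = 153^(64+16+4+2) ≡ 172 (mod 173).
Result is 172 ≡ −1, so (-20/173) = −1.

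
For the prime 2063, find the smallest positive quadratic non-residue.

(2/2063) = +1, so 2 is a residue.
(3/2063) = +1, so 3 is a residue.
(4/2063) = +1, so 4 is a residue.
(5/2063) = −1, so 5 is the smallest positive non-residue mod 2063.

5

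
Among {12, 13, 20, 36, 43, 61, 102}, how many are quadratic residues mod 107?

(12/107) = +1 → QR.
(13/107) = +1 → QR.
(20/107) = -1 → non-residue.
(36/107) = +1 → QR.
(43/107) = -1 → non-residue.
(61/107) = +1 → QR.
(102/107) = +1 → QR.
Total quadratic residues among the 7: 5.

5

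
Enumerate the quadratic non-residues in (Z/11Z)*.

2, 6, 7, 8, 10

Square k = 1,…,5 (k and 11−k give the same square):
1²=1, 2²=4, 3²=9, 4²≡5, 5²≡3 (mod 11).
The residues are {1, 3, 4, 5, 9}; the non-residues are the remaining 5 nonzero classes.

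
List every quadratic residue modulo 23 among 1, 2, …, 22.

1 2 3 4 6 8 9 12 13 16 18

Square k = 1,…,11 (k and 23−k give the same square):
1²=1, 2²=4, 3²=9, 4²=16, 5²≡2, 6²≡13, 7²≡3, 8²≡18, 9²≡12, 10²≡8, 11²≡6 (mod 23).
So the quadratic residues mod 23 are {1, 2, 3, 4, 6, 8, 9, 12, 13, 16, 18}.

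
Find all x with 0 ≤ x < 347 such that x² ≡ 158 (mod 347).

Since 347 ≡ 3 (mod 4), a square root of 158 is 158^((347+1)/4) = 158^87 mod 347.
Repeated squaring: 158^2≡327, 158^4≡53, 158^8≡33, 158^16≡48, 158^32≡222, 158^64≡10 (mod 347).
158^87 = 158^(64+16+4+2+1) ≡ 131 (mod 347).
Check: 131² = 17161 ≡ 158 (mod 347). The two roots are 131 and 216.

131, 216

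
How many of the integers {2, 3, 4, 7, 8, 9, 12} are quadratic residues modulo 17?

4

(2/17) = +1 → QR.
(3/17) = -1 → non-residue.
(4/17) = +1 → QR.
(7/17) = -1 → non-residue.
(8/17) = +1 → QR.
(9/17) = +1 → QR.
(12/17) = -1 → non-residue.
Total quadratic residues among the 7: 4.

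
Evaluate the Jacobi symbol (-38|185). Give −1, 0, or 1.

First reduce: -38 ≡ 147 (mod 185).
Reciprocity: 147 ≡ 3 and 185 ≡ 1 (mod 4), so (147/185) = +(185/147).
Reduce top mod 147: now compute (38/147).
Pull out 2: since 147 ≡ 3 (mod 8), (2/147) = -1.
Reciprocity: 19 ≡ 3 and 147 ≡ 3 (mod 4), so (19/147) = −(147/19).
Reduce top mod 19: now compute (14/19).
Pull out 2: since 19 ≡ 3 (mod 8), (2/19) = -1.
Reciprocity: 7 ≡ 3 and 19 ≡ 3 (mod 4), so (7/19) = −(19/7).
Reduce top mod 7: now compute (5/7).
Reciprocity: 5 ≡ 1 and 7 ≡ 3 (mod 4), so (5/7) = +(7/5).
Reduce top mod 5: now compute (2/5).
Pull out 2: since 5 ≡ 5 (mod 8), (2/5) = -1.
Reached (1/5) = 1. Collecting the sign flips along the way, the symbol is -1.

-1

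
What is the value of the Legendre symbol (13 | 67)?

Euler's criterion: (13/67) ≡ 13^33 (mod 67).
13^2 ≡ 35 (mod 67)
13^4 ≡ 19 (mod 67)
13^8 ≡ 26 (mod 67)
13^16 ≡ 6 (mod 67)
13^32 ≡ 36 (mod 67)
13^33 = 13^(32+1) ≡ 66 (mod 67).
Result is 66 ≡ −1, so (13/67) = −1.

-1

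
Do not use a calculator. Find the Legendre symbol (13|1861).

-1

Reciprocity: 13 ≡ 1 and 1861 ≡ 1 (mod 4), so (13/1861) = +(1861/13).
Reduce top mod 13: now compute (2/13).
Pull out 2: since 13 ≡ 5 (mod 8), (2/13) = -1.
Reached (1/13) = 1. Collecting the sign flips along the way, the symbol is -1.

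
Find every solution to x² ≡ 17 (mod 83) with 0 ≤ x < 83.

10, 73

Since 83 ≡ 3 (mod 4), a square root of 17 is 17^((83+1)/4) = 17^21 mod 83.
Repeated squaring: 17^2≡40, 17^4≡23, 17^8≡31, 17^16≡48 (mod 83).
17^21 = 17^(16+4+1) ≡ 10 (mod 83).
Check: 10² = 100 ≡ 17 (mod 83). The two roots are 10 and 73.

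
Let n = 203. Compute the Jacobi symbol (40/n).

Pull out 2^3: since 203 ≡ 3 (mod 8), (2/203) = -1, so (2/203)^3 = -1.
Reciprocity: 5 ≡ 1 and 203 ≡ 3 (mod 4), so (5/203) = +(203/5).
Reduce top mod 5: now compute (3/5).
Reciprocity: 3 ≡ 3 and 5 ≡ 1 (mod 4), so (3/5) = +(5/3).
Reduce top mod 3: now compute (2/3).
Pull out 2: since 3 ≡ 3 (mod 8), (2/3) = -1.
Reached (1/3) = 1. Collecting the sign flips along the way, the symbol is +1.

1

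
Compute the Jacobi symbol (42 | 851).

Pull out 2: since 851 ≡ 3 (mod 8), (2/851) = -1.
Reciprocity: 21 ≡ 1 and 851 ≡ 3 (mod 4), so (21/851) = +(851/21).
Reduce top mod 21: now compute (11/21).
Reciprocity: 11 ≡ 3 and 21 ≡ 1 (mod 4), so (11/21) = +(21/11).
Reduce top mod 11: now compute (10/11).
Pull out 2: since 11 ≡ 3 (mod 8), (2/11) = -1.
Reciprocity: 5 ≡ 1 and 11 ≡ 3 (mod 4), so (5/11) = +(11/5).
Reduce top mod 5: now compute (1/5).
Reached (1/5) = 1. Collecting the sign flips along the way, the symbol is +1.

1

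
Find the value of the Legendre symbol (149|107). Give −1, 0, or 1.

1

First reduce: 149 ≡ 42 (mod 107).
Pull out 2: since 107 ≡ 3 (mod 8), (2/107) = -1.
Reciprocity: 21 ≡ 1 and 107 ≡ 3 (mod 4), so (21/107) = +(107/21).
Reduce top mod 21: now compute (2/21).
Pull out 2: since 21 ≡ 5 (mod 8), (2/21) = -1.
Reached (1/21) = 1. Collecting the sign flips along the way, the symbol is +1.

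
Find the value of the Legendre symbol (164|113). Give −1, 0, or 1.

Euler's criterion: (164/113) ≡ 51^56 (mod 113).
51^2 ≡ 2 (mod 113)
51^4 ≡ 4 (mod 113)
51^8 ≡ 16 (mod 113)
51^16 ≡ 30 (mod 113)
51^32 ≡ 109 (mod 113)
51^56 = 51^(32+16+8) ≡ 1 (mod 113).
Result is 1, so (164/113) = 1.

1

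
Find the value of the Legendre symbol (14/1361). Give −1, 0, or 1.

Pull out 2: since 1361 ≡ 1 (mod 8), (2/1361) = +1.
Reciprocity: 7 ≡ 3 and 1361 ≡ 1 (mod 4), so (7/1361) = +(1361/7).
Reduce top mod 7: now compute (3/7).
Reciprocity: 3 ≡ 3 and 7 ≡ 3 (mod 4), so (3/7) = −(7/3).
Reduce top mod 3: now compute (1/3).
Reached (1/3) = 1. Collecting the sign flips along the way, the symbol is -1.

-1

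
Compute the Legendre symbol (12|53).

-1

Pull out 2^2: since 53 ≡ 5 (mod 8), (2/53) = -1, so (2/53)^2 = +1.
Reciprocity: 3 ≡ 3 and 53 ≡ 1 (mod 4), so (3/53) = +(53/3).
Reduce top mod 3: now compute (2/3).
Pull out 2: since 3 ≡ 3 (mod 8), (2/3) = -1.
Reached (1/3) = 1. Collecting the sign flips along the way, the symbol is -1.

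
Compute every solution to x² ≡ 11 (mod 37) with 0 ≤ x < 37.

14, 23

37 ≡ 1 (mod 4), so we find a root by search.
Trying successive values, 14² = 196 ≡ 11 (mod 37). The other root is 37 − 14 = 23.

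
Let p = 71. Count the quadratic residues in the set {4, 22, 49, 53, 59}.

2

(4/71) = +1 → QR.
(22/71) = -1 → non-residue.
(49/71) = +1 → QR.
(53/71) = -1 → non-residue.
(59/71) = -1 → non-residue.
Total quadratic residues among the 5: 2.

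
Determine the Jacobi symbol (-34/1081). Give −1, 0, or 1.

First reduce: -34 ≡ 1047 (mod 1081).
Reciprocity: 1047 ≡ 3 and 1081 ≡ 1 (mod 4), so (1047/1081) = +(1081/1047).
Reduce top mod 1047: now compute (34/1047).
Pull out 2: since 1047 ≡ 7 (mod 8), (2/1047) = +1.
Reciprocity: 17 ≡ 1 and 1047 ≡ 3 (mod 4), so (17/1047) = +(1047/17).
Reduce top mod 17: now compute (10/17).
Pull out 2: since 17 ≡ 1 (mod 8), (2/17) = +1.
Reciprocity: 5 ≡ 1 and 17 ≡ 1 (mod 4), so (5/17) = +(17/5).
Reduce top mod 5: now compute (2/5).
Pull out 2: since 5 ≡ 5 (mod 8), (2/5) = -1.
Reached (1/5) = 1. Collecting the sign flips along the way, the symbol is -1.

-1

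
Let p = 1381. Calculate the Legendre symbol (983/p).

Reciprocity: 983 ≡ 3 and 1381 ≡ 1 (mod 4), so (983/1381) = +(1381/983).
Reduce top mod 983: now compute (398/983).
Pull out 2: since 983 ≡ 7 (mod 8), (2/983) = +1.
Reciprocity: 199 ≡ 3 and 983 ≡ 3 (mod 4), so (199/983) = −(983/199).
Reduce top mod 199: now compute (187/199).
Reciprocity: 187 ≡ 3 and 199 ≡ 3 (mod 4), so (187/199) = −(199/187).
Reduce top mod 187: now compute (12/187).
Pull out 2^2: since 187 ≡ 3 (mod 8), (2/187) = -1, so (2/187)^2 = +1.
Reciprocity: 3 ≡ 3 and 187 ≡ 3 (mod 4), so (3/187) = −(187/3).
Reduce top mod 3: now compute (1/3).
Reached (1/3) = 1. Collecting the sign flips along the way, the symbol is -1.

-1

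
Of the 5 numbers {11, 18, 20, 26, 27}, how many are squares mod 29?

1

(11/29) = -1 → non-residue.
(18/29) = -1 → non-residue.
(20/29) = +1 → QR.
(26/29) = -1 → non-residue.
(27/29) = -1 → non-residue.
Total quadratic residues among the 5: 1.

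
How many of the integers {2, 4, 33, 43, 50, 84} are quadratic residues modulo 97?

(2/97) = +1 → QR.
(4/97) = +1 → QR.
(33/97) = +1 → QR.
(43/97) = +1 → QR.
(50/97) = +1 → QR.
(84/97) = -1 → non-residue.
Total quadratic residues among the 6: 5.

5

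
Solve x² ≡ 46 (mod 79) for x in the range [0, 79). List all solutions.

21, 58

Since 79 ≡ 3 (mod 4), a square root of 46 is 46^((79+1)/4) = 46^20 mod 79.
Repeated squaring: 46^2≡62, 46^4≡52, 46^8≡18, 46^16≡8 (mod 79).
46^20 = 46^(16+4) ≡ 21 (mod 79).
Check: 21² = 441 ≡ 46 (mod 79). The two roots are 21 and 58.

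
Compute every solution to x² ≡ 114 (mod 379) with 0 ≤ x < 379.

71, 308

Since 379 ≡ 3 (mod 4), a square root of 114 is 114^((379+1)/4) = 114^95 mod 379.
Repeated squaring: 114^2≡110, 114^4≡351, 114^8≡26, 114^16≡297, 114^32≡281, 114^64≡129 (mod 379).
114^95 = 114^(64+16+8+4+2+1) ≡ 308 (mod 379).
Check: 308² = 94864 ≡ 114 (mod 379). The two roots are 71 and 308.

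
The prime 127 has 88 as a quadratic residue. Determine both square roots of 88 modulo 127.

56, 71

Since 127 ≡ 3 (mod 4), a square root of 88 is 88^((127+1)/4) = 88^32 mod 127.
Repeated squaring: 88^2≡124, 88^4≡9, 88^8≡81, 88^16≡84, 88^32≡71 (mod 127).
88^32 = 88^(32) ≡ 71 (mod 127).
Check: 71² = 5041 ≡ 88 (mod 127). The two roots are 56 and 71.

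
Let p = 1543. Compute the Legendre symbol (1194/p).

Pull out 2: since 1543 ≡ 7 (mod 8), (2/1543) = +1.
Reciprocity: 597 ≡ 1 and 1543 ≡ 3 (mod 4), so (597/1543) = +(1543/597).
Reduce top mod 597: now compute (349/597).
Reciprocity: 349 ≡ 1 and 597 ≡ 1 (mod 4), so (349/597) = +(597/349).
Reduce top mod 349: now compute (248/349).
Pull out 2^3: since 349 ≡ 5 (mod 8), (2/349) = -1, so (2/349)^3 = -1.
Reciprocity: 31 ≡ 3 and 349 ≡ 1 (mod 4), so (31/349) = +(349/31).
Reduce top mod 31: now compute (8/31).
Pull out 2^3: since 31 ≡ 7 (mod 8), (2/31) = +1, so (2/31)^3 = +1.
Reached (1/31) = 1. Collecting the sign flips along the way, the symbol is -1.

-1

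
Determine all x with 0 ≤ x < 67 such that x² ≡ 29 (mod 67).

Since 67 ≡ 3 (mod 4), a square root of 29 is 29^((67+1)/4) = 29^17 mod 67.
Repeated squaring: 29^2≡37, 29^4≡29, 29^8≡37, 29^16≡29 (mod 67).
29^17 = 29^(16+1) ≡ 37 (mod 67).
Check: 37² = 1369 ≡ 29 (mod 67). The two roots are 30 and 37.

30, 37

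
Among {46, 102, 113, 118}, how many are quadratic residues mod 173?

(46/173) = -1 → non-residue.
(102/173) = -1 → non-residue.
(113/173) = +1 → QR.
(118/173) = +1 → QR.
Total quadratic residues among the 4: 2.

2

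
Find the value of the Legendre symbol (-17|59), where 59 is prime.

Euler's criterion: (-17/59) ≡ 42^29 (mod 59).
42^2 ≡ 53 (mod 59)
42^4 ≡ 36 (mod 59)
42^8 ≡ 57 (mod 59)
42^16 ≡ 4 (mod 59)
42^29 = 42^(16+8+4+1) ≡ 58 (mod 59).
Result is 58 ≡ −1, so (-17/59) = −1.

-1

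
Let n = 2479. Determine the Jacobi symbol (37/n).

0

Reciprocity: 37 ≡ 1 and 2479 ≡ 3 (mod 4), so (37/2479) = +(2479/37).
Reduce top mod 37: now compute (0/37).
Top reduces to 0: gcd > 1, so the symbol is 0.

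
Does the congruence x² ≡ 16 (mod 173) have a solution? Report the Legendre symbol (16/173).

1

Pull out 2^4: since 173 ≡ 5 (mod 8), (2/173) = -1, so (2/173)^4 = +1.
Reached (1/173) = 1. Collecting the sign flips along the way, the symbol is +1.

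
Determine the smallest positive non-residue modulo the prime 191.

(2/191) = +1, so 2 is a residue.
(3/191) = +1, so 3 is a residue.
(4/191) = +1, so 4 is a residue.
(5/191) = +1, so 5 is a residue.
(6/191) = +1, so 6 is a residue.
(7/191) = −1, so 7 is the smallest positive non-residue mod 191.

7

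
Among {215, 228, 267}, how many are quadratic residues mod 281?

(215/281) = +1 → QR.
(228/281) = +1 → QR.
(267/281) = +1 → QR.
Total quadratic residues among the 3: 3.

3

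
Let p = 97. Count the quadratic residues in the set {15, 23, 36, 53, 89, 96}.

(15/97) = -1 → non-residue.
(23/97) = -1 → non-residue.
(36/97) = +1 → QR.
(53/97) = +1 → QR.
(89/97) = +1 → QR.
(96/97) = +1 → QR.
Total quadratic residues among the 6: 4.

4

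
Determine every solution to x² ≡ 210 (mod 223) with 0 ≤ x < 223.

Since 223 ≡ 3 (mod 4), a square root of 210 is 210^((223+1)/4) = 210^56 mod 223.
Repeated squaring: 210^2≡169, 210^4≡17, 210^8≡66, 210^16≡119, 210^32≡112 (mod 223).
210^56 = 210^(32+16+8) ≡ 136 (mod 223).
Check: 136² = 18496 ≡ 210 (mod 223). The two roots are 87 and 136.

87, 136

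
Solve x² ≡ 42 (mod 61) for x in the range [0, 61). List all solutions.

15, 46

61 ≡ 1 (mod 4), so we find a root by search.
Trying successive values, 15² = 225 ≡ 42 (mod 61). The other root is 61 − 15 = 46.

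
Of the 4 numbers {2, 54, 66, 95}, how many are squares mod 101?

(2/101) = -1 → non-residue.
(54/101) = +1 → QR.
(66/101) = -1 → non-residue.
(95/101) = +1 → QR.
Total quadratic residues among the 4: 2.

2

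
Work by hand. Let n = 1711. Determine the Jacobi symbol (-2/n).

First reduce: -2 ≡ 1709 (mod 1711).
Reciprocity: 1709 ≡ 1 and 1711 ≡ 3 (mod 4), so (1709/1711) = +(1711/1709).
Reduce top mod 1709: now compute (2/1709).
Pull out 2: since 1709 ≡ 5 (mod 8), (2/1709) = -1.
Reached (1/1709) = 1. Collecting the sign flips along the way, the symbol is -1.

-1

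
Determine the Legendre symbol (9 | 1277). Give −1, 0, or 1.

Reciprocity: 9 ≡ 1 and 1277 ≡ 1 (mod 4), so (9/1277) = +(1277/9).
Reduce top mod 9: now compute (8/9).
Pull out 2^3: since 9 ≡ 1 (mod 8), (2/9) = +1, so (2/9)^3 = +1.
Reached (1/9) = 1. Collecting the sign flips along the way, the symbol is +1.

1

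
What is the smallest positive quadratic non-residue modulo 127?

3

(2/127) = +1, so 2 is a residue.
(3/127) = −1, so 3 is the smallest positive non-residue mod 127.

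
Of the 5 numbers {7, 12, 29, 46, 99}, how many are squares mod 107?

3

(7/107) = -1 → non-residue.
(12/107) = +1 → QR.
(29/107) = +1 → QR.
(46/107) = -1 → non-residue.
(99/107) = +1 → QR.
Total quadratic residues among the 5: 3.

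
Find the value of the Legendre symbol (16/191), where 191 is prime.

Pull out 2^4: since 191 ≡ 7 (mod 8), (2/191) = +1, so (2/191)^4 = +1.
Reached (1/191) = 1. Collecting the sign flips along the way, the symbol is +1.

1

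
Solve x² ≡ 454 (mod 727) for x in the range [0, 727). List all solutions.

Since 727 ≡ 3 (mod 4), a square root of 454 is 454^((727+1)/4) = 454^182 mod 727.
Repeated squaring: 454^2≡375, 454^4≡314, 454^8≡451, 454^16≡568, 454^32≡563, 454^64≡724, 454^128≡9 (mod 727).
454^182 = 454^(128+32+16+4+2) ≡ 380 (mod 727).
Check: 380² = 144400 ≡ 454 (mod 727). The two roots are 347 and 380.

347, 380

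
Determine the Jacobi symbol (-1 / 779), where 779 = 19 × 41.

-1

First reduce: -1 ≡ 778 (mod 779).
Pull out 2: since 779 ≡ 3 (mod 8), (2/779) = -1.
Reciprocity: 389 ≡ 1 and 779 ≡ 3 (mod 4), so (389/779) = +(779/389).
Reduce top mod 389: now compute (1/389).
Reached (1/389) = 1. Collecting the sign flips along the way, the symbol is -1.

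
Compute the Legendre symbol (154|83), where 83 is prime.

Euler's criterion: (154/83) ≡ 71^41 (mod 83).
71^2 ≡ 61 (mod 83)
71^4 ≡ 69 (mod 83)
71^8 ≡ 30 (mod 83)
71^16 ≡ 70 (mod 83)
71^32 ≡ 3 (mod 83)
71^41 = 71^(32+8+1) ≡ 82 (mod 83).
Result is 82 ≡ −1, so (154/83) = −1.

-1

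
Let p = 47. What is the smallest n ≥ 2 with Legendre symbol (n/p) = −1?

(2/47) = +1, so 2 is a residue.
(3/47) = +1, so 3 is a residue.
(4/47) = +1, so 4 is a residue.
(5/47) = −1, so 5 is the smallest positive non-residue mod 47.

5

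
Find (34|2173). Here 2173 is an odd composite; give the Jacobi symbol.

Pull out 2: since 2173 ≡ 5 (mod 8), (2/2173) = -1.
Reciprocity: 17 ≡ 1 and 2173 ≡ 1 (mod 4), so (17/2173) = +(2173/17).
Reduce top mod 17: now compute (14/17).
Pull out 2: since 17 ≡ 1 (mod 8), (2/17) = +1.
Reciprocity: 7 ≡ 3 and 17 ≡ 1 (mod 4), so (7/17) = +(17/7).
Reduce top mod 7: now compute (3/7).
Reciprocity: 3 ≡ 3 and 7 ≡ 3 (mod 4), so (3/7) = −(7/3).
Reduce top mod 3: now compute (1/3).
Reached (1/3) = 1. Collecting the sign flips along the way, the symbol is +1.

1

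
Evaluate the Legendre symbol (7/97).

Reciprocity: 7 ≡ 3 and 97 ≡ 1 (mod 4), so (7/97) = +(97/7).
Reduce top mod 7: now compute (6/7).
Pull out 2: since 7 ≡ 7 (mod 8), (2/7) = +1.
Reciprocity: 3 ≡ 3 and 7 ≡ 3 (mod 4), so (3/7) = −(7/3).
Reduce top mod 3: now compute (1/3).
Reached (1/3) = 1. Collecting the sign flips along the way, the symbol is -1.

-1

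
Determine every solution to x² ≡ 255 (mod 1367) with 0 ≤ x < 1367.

Since 1367 ≡ 3 (mod 4), a square root of 255 is 255^((1367+1)/4) = 255^342 mod 1367.
Repeated squaring: 255^2≡776, 255^4≡696, 255^8≡498, 255^16≡577, 255^32≡748, 255^64≡401, 255^128≡862, 255^256≡763 (mod 1367).
255^342 = 255^(256+64+16+4+2) ≡ 1301 (mod 1367).
Check: 1301² = 1692601 ≡ 255 (mod 1367). The two roots are 66 and 1301.

66, 1301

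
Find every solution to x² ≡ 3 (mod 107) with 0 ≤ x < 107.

Since 107 ≡ 3 (mod 4), a square root of 3 is 3^((107+1)/4) = 3^27 mod 107.
Repeated squaring: 3^2≡9, 3^4≡81, 3^8≡34, 3^16≡86 (mod 107).
3^27 = 3^(16+8+2+1) ≡ 89 (mod 107).
Check: 89² = 7921 ≡ 3 (mod 107). The two roots are 18 and 89.

18, 89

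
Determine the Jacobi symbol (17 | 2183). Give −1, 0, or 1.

-1

Reciprocity: 17 ≡ 1 and 2183 ≡ 3 (mod 4), so (17/2183) = +(2183/17).
Reduce top mod 17: now compute (7/17).
Reciprocity: 7 ≡ 3 and 17 ≡ 1 (mod 4), so (7/17) = +(17/7).
Reduce top mod 7: now compute (3/7).
Reciprocity: 3 ≡ 3 and 7 ≡ 3 (mod 4), so (3/7) = −(7/3).
Reduce top mod 3: now compute (1/3).
Reached (1/3) = 1. Collecting the sign flips along the way, the symbol is -1.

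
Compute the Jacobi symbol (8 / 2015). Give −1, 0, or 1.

Pull out 2^3: since 2015 ≡ 7 (mod 8), (2/2015) = +1, so (2/2015)^3 = +1.
Reached (1/2015) = 1. Collecting the sign flips along the way, the symbol is +1.

1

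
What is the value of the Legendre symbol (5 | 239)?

1

Euler's criterion: (5/239) ≡ 5^119 (mod 239).
5^2 ≡ 25 (mod 239)
5^4 ≡ 147 (mod 239)
5^8 ≡ 99 (mod 239)
5^16 ≡ 2 (mod 239)
5^32 ≡ 4 (mod 239)
5^64 ≡ 16 (mod 239)
5^119 = 5^(64+32+16+4+2+1) ≡ 1 (mod 239).
Result is 1, so (5/239) = 1.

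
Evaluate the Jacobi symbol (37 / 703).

0

Reciprocity: 37 ≡ 1 and 703 ≡ 3 (mod 4), so (37/703) = +(703/37).
Reduce top mod 37: now compute (0/37).
Top reduces to 0: gcd > 1, so the symbol is 0.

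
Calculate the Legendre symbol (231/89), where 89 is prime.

1

Euler's criterion: (231/89) ≡ 53^44 (mod 89).
53^2 ≡ 50 (mod 89)
53^4 ≡ 8 (mod 89)
53^8 ≡ 64 (mod 89)
53^16 ≡ 2 (mod 89)
53^32 ≡ 4 (mod 89)
53^44 = 53^(32+8+4) ≡ 1 (mod 89).
Result is 1, so (231/89) = 1.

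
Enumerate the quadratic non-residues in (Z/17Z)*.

3 5 6 7 10 11 12 14

Square k = 1,…,8 (k and 17−k give the same square):
1²=1, 2²=4, 3²=9, 4²=16, 5²≡8, 6²≡2, 7²≡15, 8²≡13 (mod 17).
The residues are {1, 2, 4, 8, 9, 13, 15, 16}; the non-residues are the remaining 8 nonzero classes.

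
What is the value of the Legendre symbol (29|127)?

-1

Euler's criterion: (29/127) ≡ 29^63 (mod 127).
29^2 ≡ 79 (mod 127)
29^4 ≡ 18 (mod 127)
29^8 ≡ 70 (mod 127)
29^16 ≡ 74 (mod 127)
29^32 ≡ 15 (mod 127)
29^63 = 29^(32+16+8+4+2+1) ≡ 126 (mod 127).
Result is 126 ≡ −1, so (29/127) = −1.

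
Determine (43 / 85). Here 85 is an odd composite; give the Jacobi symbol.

Reciprocity: 43 ≡ 3 and 85 ≡ 1 (mod 4), so (43/85) = +(85/43).
Reduce top mod 43: now compute (42/43).
Pull out 2: since 43 ≡ 3 (mod 8), (2/43) = -1.
Reciprocity: 21 ≡ 1 and 43 ≡ 3 (mod 4), so (21/43) = +(43/21).
Reduce top mod 21: now compute (1/21).
Reached (1/21) = 1. Collecting the sign flips along the way, the symbol is -1.

-1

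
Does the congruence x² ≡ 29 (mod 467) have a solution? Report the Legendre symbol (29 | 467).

-1

Reciprocity: 29 ≡ 1 and 467 ≡ 3 (mod 4), so (29/467) = +(467/29).
Reduce top mod 29: now compute (3/29).
Reciprocity: 3 ≡ 3 and 29 ≡ 1 (mod 4), so (3/29) = +(29/3).
Reduce top mod 3: now compute (2/3).
Pull out 2: since 3 ≡ 3 (mod 8), (2/3) = -1.
Reached (1/3) = 1. Collecting the sign flips along the way, the symbol is -1.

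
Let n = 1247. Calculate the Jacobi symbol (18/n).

1

Pull out 2: since 1247 ≡ 7 (mod 8), (2/1247) = +1.
Reciprocity: 9 ≡ 1 and 1247 ≡ 3 (mod 4), so (9/1247) = +(1247/9).
Reduce top mod 9: now compute (5/9).
Reciprocity: 5 ≡ 1 and 9 ≡ 1 (mod 4), so (5/9) = +(9/5).
Reduce top mod 5: now compute (4/5).
Pull out 2^2: since 5 ≡ 5 (mod 8), (2/5) = -1, so (2/5)^2 = +1.
Reached (1/5) = 1. Collecting the sign flips along the way, the symbol is +1.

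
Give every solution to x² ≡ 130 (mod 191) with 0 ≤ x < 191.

Since 191 ≡ 3 (mod 4), a square root of 130 is 130^((191+1)/4) = 130^48 mod 191.
Repeated squaring: 130^2≡92, 130^4≡60, 130^8≡162, 130^16≡77, 130^32≡8 (mod 191).
130^48 = 130^(32+16) ≡ 43 (mod 191).
Check: 43² = 1849 ≡ 130 (mod 191). The two roots are 43 and 148.

43, 148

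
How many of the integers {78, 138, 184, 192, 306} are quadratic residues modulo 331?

1

(78/331) = -1 → non-residue.
(138/331) = -1 → non-residue.
(184/331) = +1 → QR.
(192/331) = -1 → non-residue.
(306/331) = -1 → non-residue.
Total quadratic residues among the 5: 1.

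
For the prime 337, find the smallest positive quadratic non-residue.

(2/337) = +1, so 2 is a residue.
(3/337) = +1, so 3 is a residue.
(4/337) = +1, so 4 is a residue.
(5/337) = −1, so 5 is the smallest positive non-residue mod 337.

5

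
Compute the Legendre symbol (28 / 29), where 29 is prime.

Pull out 2^2: since 29 ≡ 5 (mod 8), (2/29) = -1, so (2/29)^2 = +1.
Reciprocity: 7 ≡ 3 and 29 ≡ 1 (mod 4), so (7/29) = +(29/7).
Reduce top mod 7: now compute (1/7).
Reached (1/7) = 1. Collecting the sign flips along the way, the symbol is +1.

1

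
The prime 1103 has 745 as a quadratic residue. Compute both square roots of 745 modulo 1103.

Since 1103 ≡ 3 (mod 4), a square root of 745 is 745^((1103+1)/4) = 745^276 mod 1103.
Repeated squaring: 745^2≡216, 745^4≡330, 745^8≡806, 745^16≡1072, 745^32≡961, 745^64≡310, 745^128≡139, 745^256≡570 (mod 1103).
745^276 = 745^(256+16+4) ≡ 461 (mod 1103).
Check: 461² = 212521 ≡ 745 (mod 1103). The two roots are 461 and 642.

461, 642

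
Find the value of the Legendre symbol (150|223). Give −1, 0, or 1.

Euler's criterion: (150/223) ≡ 150^111 (mod 223).
150^2 ≡ 200 (mod 223)
150^4 ≡ 83 (mod 223)
150^8 ≡ 199 (mod 223)
150^16 ≡ 130 (mod 223)
150^32 ≡ 175 (mod 223)
150^64 ≡ 74 (mod 223)
150^111 = 150^(64+32+8+4+2+1) ≡ 222 (mod 223).
Result is 222 ≡ −1, so (150/223) = −1.

-1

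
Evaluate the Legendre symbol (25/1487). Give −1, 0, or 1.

1

Reciprocity: 25 ≡ 1 and 1487 ≡ 3 (mod 4), so (25/1487) = +(1487/25).
Reduce top mod 25: now compute (12/25).
Pull out 2^2: since 25 ≡ 1 (mod 8), (2/25) = +1, so (2/25)^2 = +1.
Reciprocity: 3 ≡ 3 and 25 ≡ 1 (mod 4), so (3/25) = +(25/3).
Reduce top mod 3: now compute (1/3).
Reached (1/3) = 1. Collecting the sign flips along the way, the symbol is +1.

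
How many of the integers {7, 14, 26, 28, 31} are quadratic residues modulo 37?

(7/37) = +1 → QR.
(14/37) = -1 → non-residue.
(26/37) = +1 → QR.
(28/37) = +1 → QR.
(31/37) = -1 → non-residue.
Total quadratic residues among the 5: 3.

3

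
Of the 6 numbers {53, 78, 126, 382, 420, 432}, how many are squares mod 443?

3

(53/443) = -1 → non-residue.
(78/443) = -1 → non-residue.
(126/443) = +1 → QR.
(382/443) = -1 → non-residue.
(420/443) = +1 → QR.
(432/443) = +1 → QR.
Total quadratic residues among the 6: 3.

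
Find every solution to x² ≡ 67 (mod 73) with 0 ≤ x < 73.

33, 40

73 ≡ 1 (mod 4), so we find a root by search.
Trying successive values, 33² = 1089 ≡ 67 (mod 73). The other root is 73 − 33 = 40.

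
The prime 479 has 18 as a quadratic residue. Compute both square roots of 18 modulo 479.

82, 397

Since 479 ≡ 3 (mod 4), a square root of 18 is 18^((479+1)/4) = 18^120 mod 479.
Repeated squaring: 18^2≡324, 18^4≡75, 18^8≡356, 18^16≡280, 18^32≡323, 18^64≡386 (mod 479).
18^120 = 18^(64+32+16+8) ≡ 397 (mod 479).
Check: 397² = 157609 ≡ 18 (mod 479). The two roots are 82 and 397.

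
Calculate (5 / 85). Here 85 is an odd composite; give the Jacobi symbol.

Reciprocity: 5 ≡ 1 and 85 ≡ 1 (mod 4), so (5/85) = +(85/5).
Reduce top mod 5: now compute (0/5).
Top reduces to 0: gcd > 1, so the symbol is 0.

0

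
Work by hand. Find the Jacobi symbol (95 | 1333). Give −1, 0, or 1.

Reciprocity: 95 ≡ 3 and 1333 ≡ 1 (mod 4), so (95/1333) = +(1333/95).
Reduce top mod 95: now compute (3/95).
Reciprocity: 3 ≡ 3 and 95 ≡ 3 (mod 4), so (3/95) = −(95/3).
Reduce top mod 3: now compute (2/3).
Pull out 2: since 3 ≡ 3 (mod 8), (2/3) = -1.
Reached (1/3) = 1. Collecting the sign flips along the way, the symbol is +1.

1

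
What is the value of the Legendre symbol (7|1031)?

-1

Reciprocity: 7 ≡ 3 and 1031 ≡ 3 (mod 4), so (7/1031) = −(1031/7).
Reduce top mod 7: now compute (2/7).
Pull out 2: since 7 ≡ 7 (mod 8), (2/7) = +1.
Reached (1/7) = 1. Collecting the sign flips along the way, the symbol is -1.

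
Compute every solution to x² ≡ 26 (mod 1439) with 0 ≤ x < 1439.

178, 1261

Since 1439 ≡ 3 (mod 4), a square root of 26 is 26^((1439+1)/4) = 26^360 mod 1439.
Repeated squaring: 26^2≡676, 26^4≡813, 26^8≡468, 26^16≡296, 26^32≡1276, 26^64≡667, 26^128≡238, 26^256≡523 (mod 1439).
26^360 = 26^(256+64+32+8) ≡ 1261 (mod 1439).
Check: 1261² = 1590121 ≡ 26 (mod 1439). The two roots are 178 and 1261.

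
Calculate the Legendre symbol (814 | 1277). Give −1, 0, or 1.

Pull out 2: since 1277 ≡ 5 (mod 8), (2/1277) = -1.
Reciprocity: 407 ≡ 3 and 1277 ≡ 1 (mod 4), so (407/1277) = +(1277/407).
Reduce top mod 407: now compute (56/407).
Pull out 2^3: since 407 ≡ 7 (mod 8), (2/407) = +1, so (2/407)^3 = +1.
Reciprocity: 7 ≡ 3 and 407 ≡ 3 (mod 4), so (7/407) = −(407/7).
Reduce top mod 7: now compute (1/7).
Reached (1/7) = 1. Collecting the sign flips along the way, the symbol is +1.

1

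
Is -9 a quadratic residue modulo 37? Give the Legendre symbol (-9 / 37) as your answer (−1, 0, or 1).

First reduce: -9 ≡ 28 (mod 37).
Pull out 2^2: since 37 ≡ 5 (mod 8), (2/37) = -1, so (2/37)^2 = +1.
Reciprocity: 7 ≡ 3 and 37 ≡ 1 (mod 4), so (7/37) = +(37/7).
Reduce top mod 7: now compute (2/7).
Pull out 2: since 7 ≡ 7 (mod 8), (2/7) = +1.
Reached (1/7) = 1. Collecting the sign flips along the way, the symbol is +1.

1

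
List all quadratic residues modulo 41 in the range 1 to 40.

1,2,4,5,8,9,10,16,18,20,21,23,25,31,32,33,36,37,39,40

Square k = 1,…,20 (k and 41−k give the same square):
1²=1, 2²=4, 3²=9, 4²=16, 5²=25, 6²=36, 7²≡8, 8²≡23, 9²≡40, 10²≡18, 11²≡39, 12²≡21, 13²≡5, 14²≡32, 15²≡20, 16²≡10, 17²≡2, 18²≡37, 19²≡33, 20²≡31 (mod 41).
So the quadratic residues mod 41 are {1, 2, 4, 5, 8, 9, 10, 16, 18, 20, 21, 23, 25, 31, 32, 33, 36, 37, 39, 40}.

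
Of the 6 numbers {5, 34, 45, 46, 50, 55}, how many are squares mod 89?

5

(5/89) = +1 → QR.
(34/89) = +1 → QR.
(45/89) = +1 → QR.
(46/89) = -1 → non-residue.
(50/89) = +1 → QR.
(55/89) = +1 → QR.
Total quadratic residues among the 6: 5.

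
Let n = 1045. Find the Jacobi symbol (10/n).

Pull out 2: since 1045 ≡ 5 (mod 8), (2/1045) = -1.
Reciprocity: 5 ≡ 1 and 1045 ≡ 1 (mod 4), so (5/1045) = +(1045/5).
Reduce top mod 5: now compute (0/5).
Top reduces to 0: gcd > 1, so the symbol is 0.

0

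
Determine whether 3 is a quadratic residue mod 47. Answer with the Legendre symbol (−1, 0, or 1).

1

Reciprocity: 3 ≡ 3 and 47 ≡ 3 (mod 4), so (3/47) = −(47/3).
Reduce top mod 3: now compute (2/3).
Pull out 2: since 3 ≡ 3 (mod 8), (2/3) = -1.
Reached (1/3) = 1. Collecting the sign flips along the way, the symbol is +1.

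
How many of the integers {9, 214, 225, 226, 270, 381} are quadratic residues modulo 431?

3

(9/431) = +1 → QR.
(214/431) = -1 → non-residue.
(225/431) = +1 → QR.
(226/431) = -1 → non-residue.
(270/431) = +1 → QR.
(381/431) = -1 → non-residue.
Total quadratic residues among the 6: 3.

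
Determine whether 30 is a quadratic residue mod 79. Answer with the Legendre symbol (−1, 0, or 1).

-1

Euler's criterion: (30/79) ≡ 30^39 (mod 79).
30^2 ≡ 31 (mod 79)
30^4 ≡ 13 (mod 79)
30^8 ≡ 11 (mod 79)
30^16 ≡ 42 (mod 79)
30^32 ≡ 26 (mod 79)
30^39 = 30^(32+4+2+1) ≡ 78 (mod 79).
Result is 78 ≡ −1, so (30/79) = −1.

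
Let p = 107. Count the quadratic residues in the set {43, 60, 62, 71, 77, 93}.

(43/107) = -1 → non-residue.
(60/107) = -1 → non-residue.
(62/107) = +1 → QR.
(71/107) = -1 → non-residue.
(77/107) = -1 → non-residue.
(93/107) = -1 → non-residue.
Total quadratic residues among the 6: 1.

1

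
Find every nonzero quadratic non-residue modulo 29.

Square k = 1,…,14 (k and 29−k give the same square):
1²=1, 2²=4, 3²=9, 4²=16, 5²=25, 6²≡7, 7²≡20, 8²≡6, 9²≡23, 10²≡13, 11²≡5, 12²≡28, 13²≡24, 14²≡22 (mod 29).
The residues are {1, 4, 5, 6, 7, 9, 13, 16, 20, 22, 23, 24, 25, 28}; the non-residues are the remaining 14 nonzero classes.

2,3,8,10,11,12,14,15,17,18,19,21,26,27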